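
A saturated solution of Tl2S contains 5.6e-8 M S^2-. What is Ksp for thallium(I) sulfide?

Ksp ≈ 7.0 × 10^-22

Tl2S(s) <=> 2 Tl^+ + S^2-
Stoichiometry gives [Tl^+] = (2/1)[S^2-] = 1.12 x 10^-7 M.
Ksp = [Tl^+]^2[S^2-]
Ksp = (1.12 × 10^-7)^2 × 5.6 x 10^-8 = 7.0 × 10^-22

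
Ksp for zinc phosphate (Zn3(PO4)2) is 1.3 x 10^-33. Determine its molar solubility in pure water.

Zn3(PO4)2(s) ⇌ 3 Zn^2+ + 2 PO4^3-
Ksp = [Zn^2+]^3[PO4^3-]^2
For each mole of Zn3(PO4)2 that dissolves: [Zn^2+] = 3s, [PO4^3-] = 2s.
Substituting: Ksp = (3s)^3(2s)^2 = 108s^5
s^5 = 1.3 x 10^-33 / 108, so s = 1.0 × 10^-7 M

s ≈ 1.0 × 10^-7 M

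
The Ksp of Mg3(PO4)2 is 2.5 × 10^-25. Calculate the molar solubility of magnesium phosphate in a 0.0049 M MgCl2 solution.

Mg3(PO4)2(s) <=> 3 Mg^2+ + 2 PO4^3-
Ksp = [Mg^2+]^3[PO4^3-]^2
If s mol/L dissolves here, [Mg^2+] = 0.0049 + 3s ≈ 0.0049, [PO4^3-] = 2s (common-ion effect: Mg^2+ is already 0.0049 M).
Ksp ≈ (0.0049)^3 × (2s)^2
s = 7.3 x 10^-10 M
Check: 3s = 2.2 x 10^-9 ≪ 0.0049, so the approximation is valid.

7.3 × 10^-10 M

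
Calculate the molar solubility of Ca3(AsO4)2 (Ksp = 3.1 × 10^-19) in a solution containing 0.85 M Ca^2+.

s = 3.6 × 10^-10 M

Ca3(AsO4)2(s) ⇌ 3 Ca^2+(aq) + 2 AsO4^3-(aq)
Ksp = [Ca^2+]^3[AsO4^3-]^2
Let s be the molar solubility in this solution. [Ca^2+] = 0.85 + 3s ≈ 0.85, [AsO4^3-] = 2s (common-ion effect: Ca^2+ is already 0.85 M).
Ksp ≈ (0.85)^3 × (2s)^2
s = 3.6 × 10^-10 M
Check: 3s = 1.1 x 10^-9 ≪ 0.85, so the approximation is valid.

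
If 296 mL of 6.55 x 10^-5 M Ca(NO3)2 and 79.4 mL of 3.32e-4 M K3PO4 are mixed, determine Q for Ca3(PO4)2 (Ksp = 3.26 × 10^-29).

Q = 6.79e-22

Total volume = 296 + 79.4 = 375.4 mL.
[Ca^2+] = 6.55 × 10^-5 × (296/375.4) = 5.165 × 10^-5 M
[PO4^3-] = 3.32 x 10^-4 × (79.4/375.4) = 7.022 x 10^-5 M
Ca3(PO4)2(s) <=> 3 Ca^2+ + 2 PO4^3-, so Q = [Ca^2+]^3[PO4^3-]^2
Q = (5.165 × 10^-5)^3(7.022 x 10^-5)^2 = 6.79 x 10^-22
Q > Ksp, so Ca3(PO4)2 will precipitate.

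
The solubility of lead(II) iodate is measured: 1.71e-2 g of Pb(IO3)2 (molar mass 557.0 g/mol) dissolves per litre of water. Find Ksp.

Molar solubility s = (1.71 × 10^-2 g/L) / (557.0 g/mol) = 3.070 × 10^-5 M.
Pb(IO3)2(s) ⇌ Pb^2+(aq) + 2 IO3^-(aq)
If s mol/L of Pb(IO3)2 dissolves, [Pb^2+] = s and [IO3^-] = 2s.
Ksp = [Pb^2+][IO3^-]^2
Ksp = s(2s)^2 = 4s^3
With s = 3.070 × 10^-5: Ksp = 1.16 x 10^-13

1.16 × 10^-13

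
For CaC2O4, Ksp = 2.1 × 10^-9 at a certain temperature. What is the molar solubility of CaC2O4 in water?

CaC2O4(s) <=> Ca^2+(aq) + C2O4^2-(aq)
Ksp = [Ca^2+][C2O4^2-]
For each mole of CaC2O4 that dissolves: [Ca^2+] = s, [C2O4^2-] = s.
Ksp = (s)(s) = s^2
s = √(2.1 × 10^-9) = 4.6 × 10^-5 M

s = 4.6 × 10^-5 M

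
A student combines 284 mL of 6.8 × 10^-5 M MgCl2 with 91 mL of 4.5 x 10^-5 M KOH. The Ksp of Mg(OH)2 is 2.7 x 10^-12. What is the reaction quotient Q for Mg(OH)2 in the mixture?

Q = 6.1 × 10^-15

Total volume = 284 + 91 = 375 mL.
[Mg^2+] = 6.8 × 10^-5 × (284/375) = 5.15 x 10^-5 M
[OH^-] = 4.5 × 10^-5 × (91/375) = 1.09 × 10^-5 M
Mg(OH)2(s) ⇌ Mg^2+(aq) + 2 OH^-(aq), so Q = [Mg^2+][OH^-]^2
Q = (5.15 × 10^-5)(1.09 × 10^-5)^2 = 6.1 × 10^-15
Q < Ksp, so no precipitate of Mg(OH)2 forms.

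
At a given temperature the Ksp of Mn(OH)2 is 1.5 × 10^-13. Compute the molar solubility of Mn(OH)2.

s ≈ 3.3e-5 M

Mn(OH)2(s) ⇌ Mn^2+ + 2 OH^-
Ksp = [Mn^2+][OH^-]^2
With molar solubility s: [Mn^2+] = s, [OH^-] = 2s.
So Ksp = s × (2s)^2 = 4s^3
s^3 = 1.5 × 10^-13 / 4, so s = 3.3 x 10^-5 M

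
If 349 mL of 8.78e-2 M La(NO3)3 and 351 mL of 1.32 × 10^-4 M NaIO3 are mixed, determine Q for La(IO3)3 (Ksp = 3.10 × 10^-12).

Total volume = 349 + 351 = 700 mL.
[La^3+] = 8.78 x 10^-2 × (349/700) = 4.377 × 10^-2 M
[IO3^-] = 1.32 x 10^-4 × (351/700) = 6.619 × 10^-5 M
La(IO3)3(s) <=> La^3+(aq) + 3 IO3^-(aq), so Q = [La^3+][IO3^-]^3
Q = (4.377 × 10^-2)(6.619 × 10^-5)^3 = 1.27 x 10^-14
Q < Ksp, so no precipitate of La(IO3)3 forms.

1.27 x 10^-14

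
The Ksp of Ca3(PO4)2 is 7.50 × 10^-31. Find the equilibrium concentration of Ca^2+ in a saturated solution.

[Ca^2+] ≈ 1.11 × 10^-6 M

Ca3(PO4)2(s) <=> 3 Ca^2+ + 2 PO4^3-
Ksp = [Ca^2+]^3[PO4^3-]^2
If s mol/L of Ca3(PO4)2 dissolves, [Ca^2+] = 3s and [PO4^3-] = 2s.
So Ksp = (3s)^3 × (2s)^2 = 108s^5
s = (7.50 × 10^-31 / 108)^(1/5) = 3.701 × 10^-7 M
[Ca^2+] = 3s = 1.11 x 10^-6 M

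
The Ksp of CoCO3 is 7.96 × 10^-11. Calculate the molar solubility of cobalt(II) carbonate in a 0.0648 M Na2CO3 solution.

CoCO3(s) ⇌ Co^2+ + CO3^2-
Ksp = [Co^2+][CO3^2-]
If s mol/L dissolves here, [Co^2+] = s, [CO3^2-] = 0.0648 + s ≈ 0.0648 (common-ion effect: CO3^2- is already 0.0648 M).
Ksp ≈ s × 0.0648
s = 1.23 × 10^-9 M
Check: s = 1.2 × 10^-9 ≪ 0.0648, so the approximation is valid.

1.23 × 10^-9 M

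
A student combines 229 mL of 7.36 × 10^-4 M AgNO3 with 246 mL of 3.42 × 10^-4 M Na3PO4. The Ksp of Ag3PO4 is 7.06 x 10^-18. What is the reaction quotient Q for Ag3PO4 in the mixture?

Q = 7.91 × 10^-15

Total volume = 229 + 246 = 475 mL.
[Ag^+] = 7.36 × 10^-4 × (229/475) = 3.548 × 10^-4 M
[PO4^3-] = 3.42 × 10^-4 × (246/475) = 1.771 × 10^-4 M
Ag3PO4(s) ⇌ 3 Ag^+ + PO4^3-, so Q = [Ag^+]^3[PO4^3-]
Q = (3.548 x 10^-4)^3(1.771 × 10^-4) = 7.91 x 10^-15
Q > Ksp, so Ag3PO4 will precipitate.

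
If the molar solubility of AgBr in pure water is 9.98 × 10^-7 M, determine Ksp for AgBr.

AgBr(s) ⇌ Ag^+(aq) + Br^-(aq)
If s mol/L of AgBr dissolves, [Ag^+] = s and [Br^-] = s.
Ksp = [Ag^+][Br^-]
Ksp = (s)(s) = s^2
With s = 9.98 × 10^-7: Ksp = 9.96 x 10^-13

Ksp = 9.96 × 10^-13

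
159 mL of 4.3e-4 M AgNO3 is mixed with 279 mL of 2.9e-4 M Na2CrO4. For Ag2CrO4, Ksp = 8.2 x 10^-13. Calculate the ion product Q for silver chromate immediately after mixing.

Q ≈ 4.5e-12

Total volume = 159 + 279 = 438 mL.
[Ag^+] = 4.3 x 10^-4 × (159/438) = 1.56 × 10^-4 M
[CrO4^2-] = 2.9 × 10^-4 × (279/438) = 1.85 × 10^-4 M
Ag2CrO4(s) ⇌ 2 Ag^+(aq) + CrO4^2-(aq), so Q = [Ag^+]^2[CrO4^2-]
Q = (1.56 × 10^-4)^2(1.85 x 10^-4) = 4.5 x 10^-12
Q > Ksp, so Ag2CrO4 will precipitate.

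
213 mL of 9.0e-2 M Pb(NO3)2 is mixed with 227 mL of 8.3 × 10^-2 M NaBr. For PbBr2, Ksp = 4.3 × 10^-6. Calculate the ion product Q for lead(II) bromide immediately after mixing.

Total volume = 213 + 227 = 440 mL.
[Pb^2+] = 9.0 x 10^-2 × (213/440) = 4.36 x 10^-2 M
[Br^-] = 8.3 × 10^-2 × (227/440) = 4.28 x 10^-2 M
PbBr2(s) ⇌ Pb^2+ + 2 Br^-, so Q = [Pb^2+][Br^-]^2
Q = (4.36 x 10^-2)(4.28 x 10^-2)^2 = 8.0 × 10^-5
Q > Ksp, so PbBr2 will precipitate.

Q ≈ 8.0 × 10^-5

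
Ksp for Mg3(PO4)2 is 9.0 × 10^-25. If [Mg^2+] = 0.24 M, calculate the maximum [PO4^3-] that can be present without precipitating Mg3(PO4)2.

Mg3(PO4)2(s) <=> 3 Mg^2+ + 2 PO4^3-
Ksp = [Mg^2+]^3[PO4^3-]^2
Precipitation begins when Q = Ksp. With [Mg^2+] = 0.24 M:
9.0 × 10^-25 = (0.24)^3 × [PO4^3-]^2
[PO4^3-] = (9.0 × 10^-25 / 1.38 x 10^-2)^(1/2) = 8.1 × 10^-12 M

8.1e-12 M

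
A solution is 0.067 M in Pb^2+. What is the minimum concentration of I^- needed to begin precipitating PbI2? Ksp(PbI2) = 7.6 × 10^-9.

3.4e-4 M

PbI2(s) <=> Pb^2+ + 2 I^-
Ksp = [Pb^2+][I^-]^2
Precipitation begins when Q = Ksp. With [Pb^2+] = 0.067 M:
7.6 × 10^-9 = (0.067) × [I^-]^2
[I^-] = (7.6 × 10^-9 / 6.7 x 10^-2)^(1/2) = 3.4 × 10^-4 M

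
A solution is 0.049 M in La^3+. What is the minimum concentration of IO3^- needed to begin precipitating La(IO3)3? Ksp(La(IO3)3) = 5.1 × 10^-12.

La(IO3)3(s) ⇌ La^3+ + 3 IO3^-
Ksp = [La^3+][IO3^-]^3
Precipitation begins when Q = Ksp. With [La^3+] = 0.049 M:
5.1 × 10^-12 = (0.049) × [IO3^-]^3
[IO3^-] = (5.1 × 10^-12 / 4.9 × 10^-2)^(1/3) = 4.7 × 10^-4 M

4.7 x 10^-4 M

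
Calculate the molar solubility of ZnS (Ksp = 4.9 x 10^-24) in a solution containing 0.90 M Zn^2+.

5.4 × 10^-24 M

ZnS(s) <=> Zn^2+(aq) + S^2-(aq)
Ksp = [Zn^2+][S^2-]
Let s be the molar solubility in this solution. [Zn^2+] = 0.90 + s ≈ 0.90, [S^2-] = s (common-ion effect: Zn^2+ is already 0.90 M).
Ksp ≈ 0.90 × s
s = 5.4 × 10^-24 M
Check: s = 5.4 x 10^-24 ≪ 0.90, so the approximation is valid.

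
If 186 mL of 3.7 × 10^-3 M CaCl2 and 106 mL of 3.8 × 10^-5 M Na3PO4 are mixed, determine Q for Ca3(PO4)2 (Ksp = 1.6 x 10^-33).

Q = 2.5e-18

Total volume = 186 + 106 = 292 mL.
[Ca^2+] = 3.7 × 10^-3 × (186/292) = 2.36 x 10^-3 M
[PO4^3-] = 3.8 × 10^-5 × (106/292) = 1.38 × 10^-5 M
Ca3(PO4)2(s) <=> 3 Ca^2+ + 2 PO4^3-, so Q = [Ca^2+]^3[PO4^3-]^2
Q = (2.36 × 10^-3)^3(1.38 x 10^-5)^2 = 2.5 × 10^-18
Q > Ksp, so Ca3(PO4)2 will precipitate.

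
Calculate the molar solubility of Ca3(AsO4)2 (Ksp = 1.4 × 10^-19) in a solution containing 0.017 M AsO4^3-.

s = 2.6e-6 M

Ca3(AsO4)2(s) <=> 3 Ca^2+ + 2 AsO4^3-
Ksp = [Ca^2+]^3[AsO4^3-]^2
Let s = moles of Ca3(AsO4)2 that dissolve per litre. [Ca^2+] = 3s, [AsO4^3-] = 0.017 + 2s ≈ 0.017 (since the AsO4^3- already present dominates).
Ksp ≈ (3s)^3 × (0.017)^2
s = 2.6 × 10^-6 M
Check: 2s = 5.2 × 10^-6 ≪ 0.017, so the approximation is valid.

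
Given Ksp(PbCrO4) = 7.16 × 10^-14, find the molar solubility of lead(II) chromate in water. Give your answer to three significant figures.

PbCrO4(s) <=> Pb^2+(aq) + CrO4^2-(aq)
Ksp = [Pb^2+][CrO4^2-]
With molar solubility s: [Pb^2+] = s, [CrO4^2-] = s.
Ksp = s × s = s^2
s = (7.16 × 10^-14)^(1/2) = 2.68 x 10^-7 M

s ≈ 2.68 x 10^-7 M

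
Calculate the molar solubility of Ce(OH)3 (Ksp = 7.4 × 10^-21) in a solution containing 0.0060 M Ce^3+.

Ce(OH)3(s) <=> Ce^3+ + 3 OH^-
Ksp = [Ce^3+][OH^-]^3
Let s = moles of Ce(OH)3 that dissolve per litre. [Ce^3+] = 0.0060 + s ≈ 0.0060, [OH^-] = 3s (Ksp is small, so little additional dissolves).
Ksp ≈ 0.0060 × (3s)^3
s = 3.6 x 10^-7 M
Check: s = 3.6 × 10^-7 ≪ 0.0060, so the approximation is valid.

3.6e-7 M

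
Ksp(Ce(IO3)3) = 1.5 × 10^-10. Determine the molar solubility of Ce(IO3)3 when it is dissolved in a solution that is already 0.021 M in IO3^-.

Ce(IO3)3(s) ⇌ Ce^3+(aq) + 3 IO3^-(aq)
Ksp = [Ce^3+][IO3^-]^3
Let s = moles of Ce(IO3)3 that dissolve per litre. [Ce^3+] = s, [IO3^-] = 0.021 + 3s ≈ 0.021 (since the IO3^- already present dominates).
Ksp ≈ s × (0.021)^3
s = 1.6 × 10^-5 M
Check: 3s = 4.9 x 10^-5 ≪ 0.021, so the approximation is valid.

s ≈ 1.6 x 10^-5 M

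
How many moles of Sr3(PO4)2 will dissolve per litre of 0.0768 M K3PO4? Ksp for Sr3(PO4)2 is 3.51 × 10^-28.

1.30 × 10^-9 M

Sr3(PO4)2(s) ⇌ 3 Sr^2+(aq) + 2 PO4^3-(aq)
Ksp = [Sr^2+]^3[PO4^3-]^2
Let s be the molar solubility in this solution. [Sr^2+] = 3s, [PO4^3-] = 0.0768 + 2s ≈ 0.0768 (since PO4^3- from K3PO4 dominates).
Ksp ≈ (3s)^3 × (0.0768)^2
s = 1.30 x 10^-9 M
Check: 2s = 2.6 × 10^-9 ≪ 0.0768, so the approximation is valid.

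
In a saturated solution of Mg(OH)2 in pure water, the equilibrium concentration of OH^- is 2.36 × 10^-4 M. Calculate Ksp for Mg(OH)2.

Ksp = 6.57e-12

Mg(OH)2(s) ⇌ Mg^2+ + 2 OH^-
Stoichiometry gives [Mg^2+] = (1/2)[OH^-] = 1.180 × 10^-4 M.
Ksp = [Mg^2+][OH^-]^2
Ksp = 1.180 x 10^-4 × (2.36 × 10^-4)^2 = 6.57 x 10^-12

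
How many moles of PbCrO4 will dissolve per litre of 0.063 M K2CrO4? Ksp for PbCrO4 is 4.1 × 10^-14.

PbCrO4(s) <=> Pb^2+ + CrO4^2-
Ksp = [Pb^2+][CrO4^2-]
Let s = moles of PbCrO4 that dissolve per litre. [Pb^2+] = s, [CrO4^2-] = 0.063 + s ≈ 0.063 (since CrO4^2- from K2CrO4 dominates).
Ksp ≈ s × 0.063
s = 6.5 × 10^-13 M
Check: s = 6.5 × 10^-13 ≪ 0.063, so the approximation is valid.

s ≈ 6.5 x 10^-13 M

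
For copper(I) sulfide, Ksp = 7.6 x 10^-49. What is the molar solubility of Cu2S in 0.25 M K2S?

Cu2S(s) <=> 2 Cu^+(aq) + S^2-(aq)
Ksp = [Cu^+]^2[S^2-]
Let s = moles of Cu2S that dissolve per litre. [Cu^+] = 2s, [S^2-] = 0.25 + s ≈ 0.25 (common-ion effect: S^2- is already 0.25 M).
Ksp ≈ (2s)^2 × 0.25
s = 8.7 × 10^-25 M
Check: s = 8.7 x 10^-25 ≪ 0.25, so the approximation is valid.

s = 8.7e-25 M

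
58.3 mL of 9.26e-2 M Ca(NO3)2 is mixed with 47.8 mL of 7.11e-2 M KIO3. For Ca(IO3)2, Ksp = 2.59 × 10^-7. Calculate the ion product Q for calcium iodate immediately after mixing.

Total volume = 58.3 + 47.8 = 106.1 mL.
[Ca^2+] = 9.26 × 10^-2 × (58.3/106.1) = 5.088 x 10^-2 M
[IO3^-] = 7.11 x 10^-2 × (47.8/106.1) = 3.203 x 10^-2 M
Ca(IO3)2(s) ⇌ Ca^2+ + 2 IO3^-, so Q = [Ca^2+][IO3^-]^2
Q = (5.088 × 10^-2)(3.203 × 10^-2)^2 = 5.22 x 10^-5
Q > Ksp, so Ca(IO3)2 will precipitate.

Q = 5.22 x 10^-5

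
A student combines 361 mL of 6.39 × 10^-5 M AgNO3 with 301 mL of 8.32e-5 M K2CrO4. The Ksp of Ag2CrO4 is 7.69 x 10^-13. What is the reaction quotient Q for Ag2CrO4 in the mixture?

Total volume = 361 + 301 = 662 mL.
[Ag^+] = 6.39 × 10^-5 × (361/662) = 3.485 x 10^-5 M
[CrO4^2-] = 8.32 x 10^-5 × (301/662) = 3.783 x 10^-5 M
Ag2CrO4(s) ⇌ 2 Ag^+ + CrO4^2-, so Q = [Ag^+]^2[CrO4^2-]
Q = (3.485 x 10^-5)^2(3.783 x 10^-5) = 4.59 x 10^-14
Q < Ksp, so no precipitate of Ag2CrO4 forms.

Q = 4.59 × 10^-14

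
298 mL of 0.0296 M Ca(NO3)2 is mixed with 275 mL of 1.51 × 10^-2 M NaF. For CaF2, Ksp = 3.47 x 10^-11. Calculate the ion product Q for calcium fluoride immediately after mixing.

Total volume = 298 + 275 = 573 mL.
[Ca^2+] = 2.96 x 10^-2 × (298/573) = 1.539 × 10^-2 M
[F^-] = 1.51 x 10^-2 × (275/573) = 7.247 × 10^-3 M
CaF2(s) ⇌ Ca^2+(aq) + 2 F^-(aq), so Q = [Ca^2+][F^-]^2
Q = (1.539 × 10^-2)(7.247 x 10^-3)^2 = 8.08 × 10^-7
Q > Ksp, so CaF2 will precipitate.

8.08 × 10^-7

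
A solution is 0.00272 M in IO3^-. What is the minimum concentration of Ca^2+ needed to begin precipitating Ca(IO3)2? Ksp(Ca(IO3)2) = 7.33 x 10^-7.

[Ca^2+] = 9.91e-2 M

Ca(IO3)2(s) ⇌ Ca^2+(aq) + 2 IO3^-(aq)
Ksp = [Ca^2+][IO3^-]^2
Precipitation begins when Q = Ksp. With [IO3^-] = 0.00272 M:
7.33 x 10^-7 = (0.00272)^2 × [Ca^2+]
[Ca^2+] = (7.33 x 10^-7 / 7.398 x 10^-6) = 9.91 × 10^-2 M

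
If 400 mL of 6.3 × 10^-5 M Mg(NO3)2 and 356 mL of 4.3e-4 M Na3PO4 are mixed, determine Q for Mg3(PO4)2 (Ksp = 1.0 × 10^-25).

1.5 × 10^-21

Total volume = 400 + 356 = 756 mL.
[Mg^2+] = 6.3 × 10^-5 × (400/756) = 3.33 x 10^-5 M
[PO4^3-] = 4.3 × 10^-4 × (356/756) = 2.02 × 10^-4 M
Mg3(PO4)2(s) ⇌ 3 Mg^2+ + 2 PO4^3-, so Q = [Mg^2+]^3[PO4^3-]^2
Q = (3.33 × 10^-5)^3(2.02 × 10^-4)^2 = 1.5 x 10^-21
Q > Ksp, so Mg3(PO4)2 will precipitate.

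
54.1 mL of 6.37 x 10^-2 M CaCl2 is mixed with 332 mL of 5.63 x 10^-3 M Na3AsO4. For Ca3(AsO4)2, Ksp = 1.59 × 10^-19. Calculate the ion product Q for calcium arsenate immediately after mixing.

Q = 1.67 × 10^-11

Total volume = 54.1 + 332 = 386.1 mL.
[Ca^2+] = 6.37 × 10^-2 × (54.1/386.1) = 8.926 × 10^-3 M
[AsO4^3-] = 5.63 x 10^-3 × (332/386.1) = 4.841 x 10^-3 M
Ca3(AsO4)2(s) ⇌ 3 Ca^2+ + 2 AsO4^3-, so Q = [Ca^2+]^3[AsO4^3-]^2
Q = (8.926 × 10^-3)^3(4.841 x 10^-3)^2 = 1.67 × 10^-11
Q > Ksp, so Ca3(AsO4)2 will precipitate.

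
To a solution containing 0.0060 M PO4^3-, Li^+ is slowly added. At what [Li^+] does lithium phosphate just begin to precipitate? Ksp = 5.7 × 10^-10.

Li3PO4(s) ⇌ 3 Li^+ + PO4^3-
Ksp = [Li^+]^3[PO4^3-]
Precipitation begins when Q = Ksp. With [PO4^3-] = 0.0060 M:
5.7 × 10^-10 = (0.0060) × [Li^+]^3
[Li^+] = (5.7 × 10^-10 / 6.0 × 10^-3)^(1/3) = 4.6 × 10^-3 M

4.6 × 10^-3 M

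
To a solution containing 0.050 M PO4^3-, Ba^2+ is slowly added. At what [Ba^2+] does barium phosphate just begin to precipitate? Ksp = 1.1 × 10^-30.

Ba3(PO4)2(s) ⇌ 3 Ba^2+(aq) + 2 PO4^3-(aq)
Ksp = [Ba^2+]^3[PO4^3-]^2
Precipitation begins when Q = Ksp. With [PO4^3-] = 0.050 M:
1.1 × 10^-30 = (0.050)^2 × [Ba^2+]^3
[Ba^2+] = (1.1 × 10^-30 / 2.50 × 10^-3)^(1/3) = 7.6 × 10^-10 M

[Ba^2+] = 7.6 × 10^-10 M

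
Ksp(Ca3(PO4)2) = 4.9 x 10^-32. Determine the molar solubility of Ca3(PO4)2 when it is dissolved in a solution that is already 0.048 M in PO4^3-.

s ≈ 9.2 × 10^-11 M

Ca3(PO4)2(s) <=> 3 Ca^2+(aq) + 2 PO4^3-(aq)
Ksp = [Ca^2+]^3[PO4^3-]^2
Let s be the molar solubility in this solution. [Ca^2+] = 3s, [PO4^3-] = 0.048 + 2s ≈ 0.048 (since the PO4^3- already present dominates).
Ksp ≈ (3s)^3 × (0.048)^2
s = 9.2 × 10^-11 M
Check: 2s = 1.8 x 10^-10 ≪ 0.048, so the approximation is valid.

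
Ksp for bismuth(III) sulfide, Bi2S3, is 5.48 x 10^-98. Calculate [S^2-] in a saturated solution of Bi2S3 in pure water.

[S^2-] ≈ 4.15 × 10^-20 M

Bi2S3(s) ⇌ 2 Bi^3+ + 3 S^2-
Ksp = [Bi^3+]^2[S^2-]^3
With molar solubility s: [Bi^3+] = 2s, [S^2-] = 3s.
So Ksp = (2s)^2 × (3s)^3 = 108s^5
s = (5.48 x 10^-98 / 108)^(1/5) = 1.384 × 10^-20 M
[S^2-] = 3s = 4.15 x 10^-20 M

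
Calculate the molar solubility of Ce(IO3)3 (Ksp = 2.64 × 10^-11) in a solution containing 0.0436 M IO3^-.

Ce(IO3)3(s) <=> Ce^3+ + 3 IO3^-
Ksp = [Ce^3+][IO3^-]^3
Let s = moles of Ce(IO3)3 that dissolve per litre. [Ce^3+] = s, [IO3^-] = 0.0436 + 3s ≈ 0.0436 (since the IO3^- already present dominates).
Ksp ≈ s × (0.0436)^3
s = 3.19 x 10^-7 M
Check: 3s = 9.6 × 10^-7 ≪ 0.0436, so the approximation is valid.

3.19 × 10^-7 M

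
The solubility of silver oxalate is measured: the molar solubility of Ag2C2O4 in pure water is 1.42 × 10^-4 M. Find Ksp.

Ag2C2O4(s) ⇌ 2 Ag^+ + C2O4^2-
Let s = molar solubility. Then [Ag^+] = 2s and [C2O4^2-] = s.
Ksp = [Ag^+]^2[C2O4^2-]
Substituting: Ksp = (2s)^2s = 4s^3
Ksp = 4 × (1.42 × 10^-4)^3 = 1.15 × 10^-11

Ksp = 1.15 x 10^-11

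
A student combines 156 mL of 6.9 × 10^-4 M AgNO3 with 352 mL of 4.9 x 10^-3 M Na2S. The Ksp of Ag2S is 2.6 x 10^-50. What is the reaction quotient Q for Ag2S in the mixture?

Q ≈ 1.5 × 10^-10

Total volume = 156 + 352 = 508 mL.
[Ag^+] = 6.9 × 10^-4 × (156/508) = 2.12 × 10^-4 M
[S^2-] = 4.9 × 10^-3 × (352/508) = 3.40 x 10^-3 M
Ag2S(s) ⇌ 2 Ag^+ + S^2-, so Q = [Ag^+]^2[S^2-]
Q = (2.12 × 10^-4)^2(3.40 × 10^-3) = 1.5 x 10^-10
Q > Ksp, so Ag2S will precipitate.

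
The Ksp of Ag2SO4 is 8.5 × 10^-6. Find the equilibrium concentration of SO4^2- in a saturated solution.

Ag2SO4(s) ⇌ 2 Ag^+(aq) + SO4^2-(aq)
Ksp = [Ag^+]^2[SO4^2-]
If s mol/L of Ag2SO4 dissolves, [Ag^+] = 2s and [SO4^2-] = s.
Ksp = (2s)^2s = 4s^3
Solving, s = (8.5 × 10^-6/4)^(1/3) = 1.29 × 10^-2 M
[SO4^2-] = s = 1.3 × 10^-2 M

[SO4^2-] = 0.013 M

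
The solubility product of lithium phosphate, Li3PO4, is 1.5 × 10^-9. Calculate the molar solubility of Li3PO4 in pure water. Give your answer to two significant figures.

Li3PO4(s) ⇌ 3 Li^+ + PO4^3-
Ksp = [Li^+]^3[PO4^3-]
With molar solubility s: [Li^+] = 3s, [PO4^3-] = s.
Substituting: Ksp = (3s)^3s = 27s^4
s = (1.5 × 10^-9 / 27)^(1/4) = 2.7 × 10^-3 M

2.7e-3 M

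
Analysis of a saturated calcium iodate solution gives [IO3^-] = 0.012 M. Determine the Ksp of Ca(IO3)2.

Ca(IO3)2(s) <=> Ca^2+(aq) + 2 IO3^-(aq)
Stoichiometry gives [Ca^2+] = (1/2)[IO3^-] = 6.00 × 10^-3 M.
Ksp = [Ca^2+][IO3^-]^2
Ksp = 6.00 x 10^-3 × (1.2 x 10^-2)^2 = 8.6 × 10^-7

8.6 × 10^-7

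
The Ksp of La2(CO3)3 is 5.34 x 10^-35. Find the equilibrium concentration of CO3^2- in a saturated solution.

[CO3^2-] = 1.64e-7 M

La2(CO3)3(s) <=> 2 La^3+ + 3 CO3^2-
Ksp = [La^3+]^2[CO3^2-]^3
For each mole of La2(CO3)3 that dissolves: [La^3+] = 2s, [CO3^2-] = 3s.
Ksp = (2s)^2(3s)^3 = 108s^5
Solving, s = (5.34 x 10^-35/108)^(1/5) = 5.481 × 10^-8 M
[CO3^2-] = 3s = 1.64 × 10^-7 M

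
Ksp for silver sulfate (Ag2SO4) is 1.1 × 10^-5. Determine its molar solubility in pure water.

1.4e-2 M

Ag2SO4(s) ⇌ 2 Ag^+(aq) + SO4^2-(aq)
Ksp = [Ag^+]^2[SO4^2-]
With molar solubility s: [Ag^+] = 2s, [SO4^2-] = s.
Substituting: Ksp = (2s)^2s = 4s^3
Solving, s = (1.1 × 10^-5/4)^(1/3) = 1.4 x 10^-2 M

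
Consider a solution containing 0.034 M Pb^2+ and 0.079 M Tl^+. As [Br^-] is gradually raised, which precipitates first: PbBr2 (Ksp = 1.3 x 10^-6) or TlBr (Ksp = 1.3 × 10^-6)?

Precipitation of each salt starts when its ion product equals its Ksp.
For PbBr2: 1.3 x 10^-6 = 0.034 × [Br^-]^2  ⇒  [Br^-] = 6.2 x 10^-3 M.
For TlBr: 1.3 × 10^-6 = 0.079 × [Br^-]  ⇒  [Br^-] = 1.6 × 10^-5 M.
The salt with the lower threshold [Br^-] precipitates first: TlBr.

TlBr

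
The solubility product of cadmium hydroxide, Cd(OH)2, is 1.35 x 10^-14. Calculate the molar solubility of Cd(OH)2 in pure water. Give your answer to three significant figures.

s ≈ 1.50 × 10^-5 M

Cd(OH)2(s) ⇌ Cd^2+ + 2 OH^-
Ksp = [Cd^2+][OH^-]^2
For each mole of Cd(OH)2 that dissolves: [Cd^2+] = s, [OH^-] = 2s.
So Ksp = s × (2s)^2 = 4s^3
s = (1.35 x 10^-14 / 4)^(1/3) = 1.50 × 10^-5 M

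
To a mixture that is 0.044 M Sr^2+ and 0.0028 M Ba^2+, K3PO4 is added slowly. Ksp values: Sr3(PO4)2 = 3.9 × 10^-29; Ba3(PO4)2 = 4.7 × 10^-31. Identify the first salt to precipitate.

Sr3(PO4)2

Each salt begins to precipitate when Q = Ksp, i.e. when [PO4^3-] reaches its threshold.
For Sr3(PO4)2: 3.9 × 10^-29 = (0.044)^3 × [PO4^3-]^2  ⇒  [PO4^3-] = 6.8 × 10^-13 M.
For Ba3(PO4)2: 4.7 × 10^-31 = (0.0028)^3 × [PO4^3-]^2  ⇒  [PO4^3-] = 4.6 × 10^-12 M.
The salt with the lower threshold [PO4^3-] precipitates first: Sr3(PO4)2.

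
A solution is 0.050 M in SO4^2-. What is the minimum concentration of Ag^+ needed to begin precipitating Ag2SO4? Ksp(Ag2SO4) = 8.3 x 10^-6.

[Ag^+] = 1.3 × 10^-2 M

Ag2SO4(s) ⇌ 2 Ag^+(aq) + SO4^2-(aq)
Ksp = [Ag^+]^2[SO4^2-]
Precipitation begins when Q = Ksp. With [SO4^2-] = 0.050 M:
8.3 x 10^-6 = (0.050) × [Ag^+]^2
[Ag^+] = (8.3 x 10^-6 / 5.0 x 10^-2)^(1/2) = 1.3 x 10^-2 M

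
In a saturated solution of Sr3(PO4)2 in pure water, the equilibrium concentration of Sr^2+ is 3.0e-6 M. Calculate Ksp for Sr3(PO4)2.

Ksp = 1.1 × 10^-28

Sr3(PO4)2(s) <=> 3 Sr^2+(aq) + 2 PO4^3-(aq)
Stoichiometry gives [PO4^3-] = (2/3)[Sr^2+] = 2.00 × 10^-6 M.
Ksp = [Sr^2+]^3[PO4^3-]^2
Ksp = (3.0 x 10^-6)^3 × (2.00 × 10^-6)^2 = 1.1 × 10^-28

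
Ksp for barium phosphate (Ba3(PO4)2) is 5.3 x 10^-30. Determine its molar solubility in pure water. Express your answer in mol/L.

Ba3(PO4)2(s) ⇌ 3 Ba^2+(aq) + 2 PO4^3-(aq)
Ksp = [Ba^2+]^3[PO4^3-]^2
For each mole of Ba3(PO4)2 that dissolves: [Ba^2+] = 3s, [PO4^3-] = 2s.
Ksp = (3s)^3(2s)^2 = 108s^5
Solving, s = (5.3 x 10^-30/108)^(1/5) = 5.5 x 10^-7 M

s ≈ 5.5 × 10^-7 M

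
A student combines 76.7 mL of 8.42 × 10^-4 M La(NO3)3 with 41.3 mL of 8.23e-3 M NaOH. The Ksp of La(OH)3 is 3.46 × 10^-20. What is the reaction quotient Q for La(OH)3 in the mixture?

Total volume = 76.7 + 41.3 = 118 mL.
[La^3+] = 8.42 x 10^-4 × (76.7/118) = 5.473 × 10^-4 M
[OH^-] = 8.23 × 10^-3 × (41.3/118) = 2.881 × 10^-3 M
La(OH)3(s) <=> La^3+ + 3 OH^-, so Q = [La^3+][OH^-]^3
Q = (5.473 × 10^-4)(2.881 × 10^-3)^3 = 1.31 × 10^-11
Q > Ksp, so La(OH)3 will precipitate.

1.31 × 10^-11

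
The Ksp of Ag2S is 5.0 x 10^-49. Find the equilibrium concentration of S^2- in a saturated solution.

Ag2S(s) <=> 2 Ag^+ + S^2-
Ksp = [Ag^+]^2[S^2-]
For each mole of Ag2S that dissolves: [Ag^+] = 2s, [S^2-] = s.
Substituting: Ksp = (2s)^2s = 4s^3
s = (5.0 x 10^-49 / 4)^(1/3) = 5.00 x 10^-17 M
[S^2-] = s = 5.0 × 10^-17 M

[S^2-] ≈ 5.0 × 10^-17 M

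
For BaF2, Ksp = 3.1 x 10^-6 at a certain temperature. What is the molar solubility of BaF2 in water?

BaF2(s) ⇌ Ba^2+(aq) + 2 F^-(aq)
Ksp = [Ba^2+][F^-]^2
For each mole of BaF2 that dissolves: [Ba^2+] = s, [F^-] = 2s.
Ksp = s(2s)^2 = 4s^3
s^3 = 3.1 x 10^-6 / 4, so s = 9.2 x 10^-3 M

s = 9.2 × 10^-3 M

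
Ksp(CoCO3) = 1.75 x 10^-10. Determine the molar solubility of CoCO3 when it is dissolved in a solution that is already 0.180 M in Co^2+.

CoCO3(s) ⇌ Co^2+(aq) + CO3^2-(aq)
Ksp = [Co^2+][CO3^2-]
Let s = moles of CoCO3 that dissolve per litre. [Co^2+] = 0.180 + s ≈ 0.180, [CO3^2-] = s (Ksp is small, so little additional dissolves).
Ksp ≈ 0.180 × s
s = 9.72 × 10^-10 M
Check: s = 9.7 x 10^-10 ≪ 0.180, so the approximation is valid.

9.72e-10 M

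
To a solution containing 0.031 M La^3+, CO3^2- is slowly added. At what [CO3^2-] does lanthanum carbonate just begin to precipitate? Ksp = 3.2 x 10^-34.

6.9e-11 M

La2(CO3)3(s) <=> 2 La^3+(aq) + 3 CO3^2-(aq)
Ksp = [La^3+]^2[CO3^2-]^3
Precipitation begins when Q = Ksp. With [La^3+] = 0.031 M:
3.2 x 10^-34 = (0.031)^2 × [CO3^2-]^3
[CO3^2-] = (3.2 x 10^-34 / 9.61 x 10^-4)^(1/3) = 6.9 × 10^-11 M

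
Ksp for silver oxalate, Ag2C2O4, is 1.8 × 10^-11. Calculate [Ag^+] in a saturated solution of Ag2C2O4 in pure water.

Ag2C2O4(s) ⇌ 2 Ag^+ + C2O4^2-
Ksp = [Ag^+]^2[C2O4^2-]
For each mole of Ag2C2O4 that dissolves: [Ag^+] = 2s, [C2O4^2-] = s.
Substituting: Ksp = (2s)^2s = 4s^3
s = (1.8 × 10^-11 / 4)^(1/3) = 1.65 × 10^-4 M
[Ag^+] = 2s = 3.3 × 10^-4 M

[Ag^+] = 3.3 x 10^-4 M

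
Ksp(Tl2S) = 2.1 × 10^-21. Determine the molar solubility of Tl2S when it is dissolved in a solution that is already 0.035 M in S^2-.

s ≈ 1.2 × 10^-10 M

Tl2S(s) <=> 2 Tl^+(aq) + S^2-(aq)
Ksp = [Tl^+]^2[S^2-]
Let s = moles of Tl2S that dissolve per litre. [Tl^+] = 2s, [S^2-] = 0.035 + s ≈ 0.035 (since the S^2- already present dominates).
Ksp ≈ (2s)^2 × 0.035
s = 1.2 x 10^-10 M
Check: s = 1.2 × 10^-10 ≪ 0.035, so the approximation is valid.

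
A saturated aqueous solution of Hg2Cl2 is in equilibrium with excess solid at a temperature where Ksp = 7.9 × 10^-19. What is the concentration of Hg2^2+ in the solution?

[Hg2^2+] ≈ 5.8e-7 M

Hg2Cl2(s) <=> Hg2^2+ + 2 Cl^-
Ksp = [Hg2^2+][Cl^-]^2
Let s = molar solubility. Then [Hg2^2+] = s and [Cl^-] = 2s.
Substituting: Ksp = s(2s)^2 = 4s^3
Solving, s = (7.9 × 10^-19/4)^(1/3) = 5.82 x 10^-7 M
[Hg2^2+] = s = 5.8 × 10^-7 M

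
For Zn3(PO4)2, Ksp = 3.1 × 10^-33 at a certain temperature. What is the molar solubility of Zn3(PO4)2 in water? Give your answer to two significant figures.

s ≈ 1.2 × 10^-7 M

Zn3(PO4)2(s) ⇌ 3 Zn^2+(aq) + 2 PO4^3-(aq)
Ksp = [Zn^2+]^3[PO4^3-]^2
Let s = molar solubility. Then [Zn^2+] = 3s and [PO4^3-] = 2s.
Substituting: Ksp = (3s)^3(2s)^2 = 108s^5
s^5 = 3.1 × 10^-33 / 108, so s = 1.2 x 10^-7 M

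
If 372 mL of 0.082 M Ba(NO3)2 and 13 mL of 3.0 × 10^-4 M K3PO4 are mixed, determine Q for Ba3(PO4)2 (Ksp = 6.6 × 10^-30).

5.1 × 10^-14

Total volume = 372 + 13 = 385 mL.
[Ba^2+] = 8.2 × 10^-2 × (372/385) = 7.92 x 10^-2 M
[PO4^3-] = 3.0 × 10^-4 × (13/385) = 1.01 × 10^-5 M
Ba3(PO4)2(s) ⇌ 3 Ba^2+ + 2 PO4^3-, so Q = [Ba^2+]^3[PO4^3-]^2
Q = (7.92 × 10^-2)^3(1.01 × 10^-5)^2 = 5.1 x 10^-14
Q > Ksp, so Ba3(PO4)2 will precipitate.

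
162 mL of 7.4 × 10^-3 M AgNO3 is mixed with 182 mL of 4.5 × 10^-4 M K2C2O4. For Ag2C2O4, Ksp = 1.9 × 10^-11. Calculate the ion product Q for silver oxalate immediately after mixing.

Total volume = 162 + 182 = 344 mL.
[Ag^+] = 7.4 × 10^-3 × (162/344) = 3.48 × 10^-3 M
[C2O4^2-] = 4.5 × 10^-4 × (182/344) = 2.38 × 10^-4 M
Ag2C2O4(s) ⇌ 2 Ag^+(aq) + C2O4^2-(aq), so Q = [Ag^+]^2[C2O4^2-]
Q = (3.48 x 10^-3)^2(2.38 × 10^-4) = 2.9 × 10^-9
Q > Ksp, so Ag2C2O4 will precipitate.

Q = 2.9e-9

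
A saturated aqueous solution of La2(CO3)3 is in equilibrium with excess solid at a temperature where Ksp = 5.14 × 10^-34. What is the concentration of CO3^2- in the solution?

[CO3^2-] ≈ 2.59 × 10^-7 M

La2(CO3)3(s) ⇌ 2 La^3+(aq) + 3 CO3^2-(aq)
Ksp = [La^3+]^2[CO3^2-]^3
With molar solubility s: [La^3+] = 2s, [CO3^2-] = 3s.
Ksp = (2s)^2(3s)^3 = 108s^5
s = (5.14 × 10^-34 / 108)^(1/5) = 8.620 × 10^-8 M
[CO3^2-] = 3s = 2.59 × 10^-7 M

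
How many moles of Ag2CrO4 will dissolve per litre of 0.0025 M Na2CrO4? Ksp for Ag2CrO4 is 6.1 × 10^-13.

s ≈ 7.8e-6 M

Ag2CrO4(s) ⇌ 2 Ag^+(aq) + CrO4^2-(aq)
Ksp = [Ag^+]^2[CrO4^2-]
Let s be the molar solubility in this solution. [Ag^+] = 2s, [CrO4^2-] = 0.0025 + s ≈ 0.0025 (since CrO4^2- from Na2CrO4 dominates).
Ksp ≈ (2s)^2 × 0.0025
s = 7.8 x 10^-6 M
Check: s = 7.8 × 10^-6 ≪ 0.0025, so the approximation is valid.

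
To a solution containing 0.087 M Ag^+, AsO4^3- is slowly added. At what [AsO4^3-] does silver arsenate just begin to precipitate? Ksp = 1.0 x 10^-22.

1.5 × 10^-19 M

Ag3AsO4(s) ⇌ 3 Ag^+ + AsO4^3-
Ksp = [Ag^+]^3[AsO4^3-]
Precipitation begins when Q = Ksp. With [Ag^+] = 0.087 M:
1.0 x 10^-22 = (0.087)^3 × [AsO4^3-]
[AsO4^3-] = (1.0 x 10^-22 / 6.59 × 10^-4) = 1.5 x 10^-19 M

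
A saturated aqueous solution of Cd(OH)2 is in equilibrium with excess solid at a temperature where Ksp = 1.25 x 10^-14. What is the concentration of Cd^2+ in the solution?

Cd(OH)2(s) ⇌ Cd^2+ + 2 OH^-
Ksp = [Cd^2+][OH^-]^2
Let s = molar solubility. Then [Cd^2+] = s and [OH^-] = 2s.
Ksp = s(2s)^2 = 4s^3
s^3 = 1.25 x 10^-14 / 4, so s = 1.462 x 10^-5 M
[Cd^2+] = s = 1.46 x 10^-5 M

[Cd^2+] = 1.46e-5 M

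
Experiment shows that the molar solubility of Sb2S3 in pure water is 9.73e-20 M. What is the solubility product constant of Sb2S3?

9.42e-94

Sb2S3(s) ⇌ 2 Sb^3+ + 3 S^2-
With molar solubility s: [Sb^3+] = 2s, [S^2-] = 3s.
Ksp = [Sb^3+]^2[S^2-]^3
Substituting: Ksp = (2s)^2(3s)^3 = 108s^5
Ksp = 108 × (9.73 x 10^-20)^5 = 9.42 × 10^-94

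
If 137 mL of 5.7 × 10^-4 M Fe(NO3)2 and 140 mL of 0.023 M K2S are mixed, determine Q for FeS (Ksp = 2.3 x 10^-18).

Total volume = 137 + 140 = 277 mL.
[Fe^2+] = 5.7 × 10^-4 × (137/277) = 2.82 × 10^-4 M
[S^2-] = 2.3 x 10^-2 × (140/277) = 1.16 × 10^-2 M
FeS(s) <=> Fe^2+(aq) + S^2-(aq), so Q = [Fe^2+][S^2-]
Q = (2.82 × 10^-4)(1.16 × 10^-2) = 3.3 × 10^-6
Q > Ksp, so FeS will precipitate.

Q = 3.3 × 10^-6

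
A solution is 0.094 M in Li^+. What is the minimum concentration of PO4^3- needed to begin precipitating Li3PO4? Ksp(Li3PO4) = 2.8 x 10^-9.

Li3PO4(s) <=> 3 Li^+(aq) + PO4^3-(aq)
Ksp = [Li^+]^3[PO4^3-]
Precipitation begins when Q = Ksp. With [Li^+] = 0.094 M:
2.8 x 10^-9 = (0.094)^3 × [PO4^3-]
[PO4^3-] = (2.8 x 10^-9 / 8.31 × 10^-4) = 3.4 × 10^-6 M

[PO4^3-] ≈ 3.4 × 10^-6 M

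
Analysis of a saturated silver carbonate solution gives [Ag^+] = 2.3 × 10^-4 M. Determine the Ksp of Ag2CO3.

Ag2CO3(s) ⇌ 2 Ag^+(aq) + CO3^2-(aq)
Stoichiometry gives [CO3^2-] = (1/2)[Ag^+] = 1.15 × 10^-4 M.
Ksp = [Ag^+]^2[CO3^2-]
Ksp = (2.3 × 10^-4)^2 × 1.15 × 10^-4 = 6.1 x 10^-12

Ksp ≈ 6.1e-12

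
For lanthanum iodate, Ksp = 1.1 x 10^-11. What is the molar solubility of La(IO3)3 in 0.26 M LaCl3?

La(IO3)3(s) <=> La^3+(aq) + 3 IO3^-(aq)
Ksp = [La^3+][IO3^-]^3
If s mol/L dissolves here, [La^3+] = 0.26 + s ≈ 0.26, [IO3^-] = 3s (since La^3+ from LaCl3 dominates).
Ksp ≈ 0.26 × (3s)^3
s = 1.2 × 10^-4 M
Check: s = 1.2 × 10^-4 ≪ 0.26, so the approximation is valid.

s ≈ 1.2 × 10^-4 M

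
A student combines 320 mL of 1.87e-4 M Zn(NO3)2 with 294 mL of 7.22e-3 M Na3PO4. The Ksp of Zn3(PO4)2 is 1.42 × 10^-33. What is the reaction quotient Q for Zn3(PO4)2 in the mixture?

1.11 x 10^-17

Total volume = 320 + 294 = 614 mL.
[Zn^2+] = 1.87 × 10^-4 × (320/614) = 9.746 x 10^-5 M
[PO4^3-] = 7.22 x 10^-3 × (294/614) = 3.457 × 10^-3 M
Zn3(PO4)2(s) <=> 3 Zn^2+(aq) + 2 PO4^3-(aq), so Q = [Zn^2+]^3[PO4^3-]^2
Q = (9.746 x 10^-5)^3(3.457 × 10^-3)^2 = 1.11 x 10^-17
Q > Ksp, so Zn3(PO4)2 will precipitate.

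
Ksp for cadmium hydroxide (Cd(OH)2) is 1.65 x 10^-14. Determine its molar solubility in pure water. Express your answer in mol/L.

s ≈ 1.60 × 10^-5 M

Cd(OH)2(s) <=> Cd^2+ + 2 OH^-
Ksp = [Cd^2+][OH^-]^2
If s mol/L of Cd(OH)2 dissolves, [Cd^2+] = s and [OH^-] = 2s.
Substituting: Ksp = s(2s)^2 = 4s^3
s = (1.65 x 10^-14 / 4)^(1/3) = 1.60 × 10^-5 M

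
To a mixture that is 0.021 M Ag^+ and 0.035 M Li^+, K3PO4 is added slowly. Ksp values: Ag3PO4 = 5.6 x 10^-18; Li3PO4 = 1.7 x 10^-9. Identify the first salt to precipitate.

Precipitation of each salt starts when its ion product equals its Ksp.
For Ag3PO4: 5.6 x 10^-18 = (0.021)^3 × [PO4^3-]  ⇒  [PO4^3-] = 6.0 x 10^-13 M.
For Li3PO4: 1.7 x 10^-9 = (0.035)^3 × [PO4^3-]  ⇒  [PO4^3-] = 4.0 × 10^-5 M.
The salt with the lower threshold [PO4^3-] precipitates first: Ag3PO4.

Ag3PO4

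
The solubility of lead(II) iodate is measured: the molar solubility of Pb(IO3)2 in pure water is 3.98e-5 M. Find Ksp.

Ksp = 2.52 × 10^-13

Pb(IO3)2(s) <=> Pb^2+(aq) + 2 IO3^-(aq)
If s mol/L of Pb(IO3)2 dissolves, [Pb^2+] = s and [IO3^-] = 2s.
Ksp = [Pb^2+][IO3^-]^2
So Ksp = s × (2s)^2 = 4s^3
Ksp = 4 × (3.98 x 10^-5)^3 = 2.52 × 10^-13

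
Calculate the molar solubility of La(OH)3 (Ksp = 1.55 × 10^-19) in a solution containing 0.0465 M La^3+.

4.98e-7 M

La(OH)3(s) ⇌ La^3+(aq) + 3 OH^-(aq)
Ksp = [La^3+][OH^-]^3
Let s = moles of La(OH)3 that dissolve per litre. [La^3+] = 0.0465 + s ≈ 0.0465, [OH^-] = 3s (since the La^3+ already present dominates).
Ksp ≈ 0.0465 × (3s)^3
s = 4.98 × 10^-7 M
Check: s = 5.0 × 10^-7 ≪ 0.0465, so the approximation is valid.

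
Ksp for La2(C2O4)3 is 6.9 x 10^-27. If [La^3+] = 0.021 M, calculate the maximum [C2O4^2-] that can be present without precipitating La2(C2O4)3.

La2(C2O4)3(s) ⇌ 2 La^3+(aq) + 3 C2O4^2-(aq)
Ksp = [La^3+]^2[C2O4^2-]^3
Precipitation begins when Q = Ksp. With [La^3+] = 0.021 M:
6.9 x 10^-27 = (0.021)^2 × [C2O4^2-]^3
[C2O4^2-] = (6.9 x 10^-27 / 4.41 × 10^-4)^(1/3) = 2.5 × 10^-8 M

[C2O4^2-] = 2.5 × 10^-8 M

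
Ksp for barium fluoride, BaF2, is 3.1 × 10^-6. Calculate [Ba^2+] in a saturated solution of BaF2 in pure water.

[Ba^2+] = 9.2 × 10^-3 M

BaF2(s) ⇌ Ba^2+ + 2 F^-
Ksp = [Ba^2+][F^-]^2
Let s = molar solubility. Then [Ba^2+] = s and [F^-] = 2s.
Substituting: Ksp = s(2s)^2 = 4s^3
Solving, s = (3.1 × 10^-6/4)^(1/3) = 9.19 × 10^-3 M
[Ba^2+] = s = 9.2 × 10^-3 M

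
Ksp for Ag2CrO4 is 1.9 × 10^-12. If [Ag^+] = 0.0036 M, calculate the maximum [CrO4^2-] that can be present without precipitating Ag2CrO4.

1.5 x 10^-7 M

Ag2CrO4(s) <=> 2 Ag^+ + CrO4^2-
Ksp = [Ag^+]^2[CrO4^2-]
Precipitation begins when Q = Ksp. With [Ag^+] = 0.0036 M:
1.9 × 10^-12 = (0.0036)^2 × [CrO4^2-]
[CrO4^2-] = (1.9 × 10^-12 / 1.30 x 10^-5) = 1.5 × 10^-7 M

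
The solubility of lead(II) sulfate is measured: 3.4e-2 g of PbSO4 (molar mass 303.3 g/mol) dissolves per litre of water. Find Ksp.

Ksp = 1.3 × 10^-8

Molar solubility s = (3.4 x 10^-2 g/L) / (303.3 g/mol) = 1.12 × 10^-4 M.
PbSO4(s) ⇌ Pb^2+ + SO4^2-
With molar solubility s: [Pb^2+] = s, [SO4^2-] = s.
Ksp = [Pb^2+][SO4^2-]
Ksp = s × s = s^2
Ksp = (1.12 x 10^-4)^2 = 1.3 x 10^-8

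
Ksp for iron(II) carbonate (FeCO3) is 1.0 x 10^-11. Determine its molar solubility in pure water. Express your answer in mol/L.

s = 3.2 × 10^-6 M

FeCO3(s) <=> Fe^2+(aq) + CO3^2-(aq)
Ksp = [Fe^2+][CO3^2-]
For each mole of FeCO3 that dissolves: [Fe^2+] = s, [CO3^2-] = s.
Ksp = (s)(s) = s^2
s = (1.0 x 10^-11)^(1/2) = 3.2 × 10^-6 M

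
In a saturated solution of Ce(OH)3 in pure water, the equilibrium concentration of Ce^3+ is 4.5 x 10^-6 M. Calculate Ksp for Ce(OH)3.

Ksp = 1.1e-20

Ce(OH)3(s) <=> Ce^3+(aq) + 3 OH^-(aq)
Stoichiometry gives [OH^-] = (3/1)[Ce^3+] = 1.35 × 10^-5 M.
Ksp = [Ce^3+][OH^-]^3
Ksp = 4.5 × 10^-6 × (1.35 × 10^-5)^3 = 1.1 x 10^-20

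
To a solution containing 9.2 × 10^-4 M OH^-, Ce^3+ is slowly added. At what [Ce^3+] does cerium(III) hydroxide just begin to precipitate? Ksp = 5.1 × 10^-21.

Ce(OH)3(s) ⇌ Ce^3+ + 3 OH^-
Ksp = [Ce^3+][OH^-]^3
Precipitation begins when Q = Ksp. With [OH^-] = 9.2 × 10^-4 M:
5.1 × 10^-21 = (9.2 × 10^-4)^3 × [Ce^3+]
[Ce^3+] = (5.1 × 10^-21 / 7.79 x 10^-10) = 6.5 × 10^-12 M

[Ce^3+] ≈ 6.5e-12 M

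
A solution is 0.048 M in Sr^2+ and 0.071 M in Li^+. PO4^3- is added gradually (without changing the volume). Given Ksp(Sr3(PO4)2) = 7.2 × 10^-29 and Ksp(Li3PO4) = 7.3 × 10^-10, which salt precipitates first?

Sr3(PO4)2

Precipitation of each salt starts when its ion product equals its Ksp.
For Sr3(PO4)2: 7.2 × 10^-29 = (0.048)^3 × [PO4^3-]^2  ⇒  [PO4^3-] = 8.1 x 10^-13 M.
For Li3PO4: 7.3 × 10^-10 = (0.071)^3 × [PO4^3-]  ⇒  [PO4^3-] = 2.0 × 10^-6 M.
The salt with the lower threshold [PO4^3-] precipitates first: Sr3(PO4)2.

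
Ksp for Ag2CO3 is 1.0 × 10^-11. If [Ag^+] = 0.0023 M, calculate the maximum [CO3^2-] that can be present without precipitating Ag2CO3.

[CO3^2-] ≈ 1.9 × 10^-6 M

Ag2CO3(s) ⇌ 2 Ag^+(aq) + CO3^2-(aq)
Ksp = [Ag^+]^2[CO3^2-]
Precipitation begins when Q = Ksp. With [Ag^+] = 0.0023 M:
1.0 × 10^-11 = (0.0023)^2 × [CO3^2-]
[CO3^2-] = (1.0 × 10^-11 / 5.29 × 10^-6) = 1.9 × 10^-6 M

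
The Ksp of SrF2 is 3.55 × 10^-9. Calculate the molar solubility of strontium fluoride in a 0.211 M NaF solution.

SrF2(s) ⇌ Sr^2+(aq) + 2 F^-(aq)
Ksp = [Sr^2+][F^-]^2
Let s be the molar solubility in this solution. [Sr^2+] = s, [F^-] = 0.211 + 2s ≈ 0.211 (Ksp is small, so little additional dissolves).
Ksp ≈ s × (0.211)^2
s = 7.97 x 10^-8 M
Check: 2s = 1.6 × 10^-7 ≪ 0.211, so the approximation is valid.

s = 7.97 x 10^-8 M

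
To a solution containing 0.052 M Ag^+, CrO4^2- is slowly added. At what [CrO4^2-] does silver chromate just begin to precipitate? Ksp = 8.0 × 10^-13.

Ag2CrO4(s) ⇌ 2 Ag^+(aq) + CrO4^2-(aq)
Ksp = [Ag^+]^2[CrO4^2-]
Precipitation begins when Q = Ksp. With [Ag^+] = 0.052 M:
8.0 × 10^-13 = (0.052)^2 × [CrO4^2-]
[CrO4^2-] = (8.0 × 10^-13 / 2.70 × 10^-3) = 3.0 x 10^-10 M

[CrO4^2-] = 3.0 × 10^-10 M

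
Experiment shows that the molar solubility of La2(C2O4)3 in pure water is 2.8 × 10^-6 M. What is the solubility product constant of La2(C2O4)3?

Ksp ≈ 1.9e-26

La2(C2O4)3(s) ⇌ 2 La^3+ + 3 C2O4^2-
With molar solubility s: [La^3+] = 2s, [C2O4^2-] = 3s.
Ksp = [La^3+]^2[C2O4^2-]^3
Substituting: Ksp = (2s)^2(3s)^3 = 108s^5
Ksp = 108 × (2.8 × 10^-6)^5 = 1.9 x 10^-26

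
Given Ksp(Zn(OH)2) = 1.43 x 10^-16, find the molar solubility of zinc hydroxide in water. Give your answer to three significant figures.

3.29 × 10^-6 M

Zn(OH)2(s) <=> Zn^2+(aq) + 2 OH^-(aq)
Ksp = [Zn^2+][OH^-]^2
For each mole of Zn(OH)2 that dissolves: [Zn^2+] = s, [OH^-] = 2s.
Ksp = s(2s)^2 = 4s^3
Solving, s = (1.43 x 10^-16/4)^(1/3) = 3.29 × 10^-6 M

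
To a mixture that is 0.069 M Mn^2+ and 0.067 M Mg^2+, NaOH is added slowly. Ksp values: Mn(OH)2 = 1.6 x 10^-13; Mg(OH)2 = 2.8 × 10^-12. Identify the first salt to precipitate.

Mn(OH)2

Each salt begins to precipitate when Q = Ksp, i.e. when [OH^-] reaches its threshold.
For Mn(OH)2: 1.6 x 10^-13 = 0.069 × [OH^-]^2  ⇒  [OH^-] = 1.5 × 10^-6 M.
For Mg(OH)2: 2.8 × 10^-12 = 0.067 × [OH^-]^2  ⇒  [OH^-] = 6.5 x 10^-6 M.
The salt with the lower threshold [OH^-] precipitates first: Mn(OH)2.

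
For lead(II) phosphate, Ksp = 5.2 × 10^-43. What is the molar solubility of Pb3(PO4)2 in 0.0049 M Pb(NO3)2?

Pb3(PO4)2(s) ⇌ 3 Pb^2+(aq) + 2 PO4^3-(aq)
Ksp = [Pb^2+]^3[PO4^3-]^2
Let s = moles of Pb3(PO4)2 that dissolve per litre. [Pb^2+] = 0.0049 + 3s ≈ 0.0049, [PO4^3-] = 2s (since Pb^2+ from Pb(NO3)2 dominates).
Ksp ≈ (0.0049)^3 × (2s)^2
s = 1.1 x 10^-18 M
Check: 3s = 3.2 × 10^-18 ≪ 0.0049, so the approximation is valid.

1.1e-18 M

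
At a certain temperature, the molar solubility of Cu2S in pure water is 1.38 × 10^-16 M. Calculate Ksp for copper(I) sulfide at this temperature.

Cu2S(s) <=> 2 Cu^+ + S^2-
With molar solubility s: [Cu^+] = 2s, [S^2-] = s.
Ksp = [Cu^+]^2[S^2-]
Substituting: Ksp = (2s)^2s = 4s^3
Ksp = 4 × (1.38 × 10^-16)^3 = 1.05 × 10^-47

1.05 x 10^-47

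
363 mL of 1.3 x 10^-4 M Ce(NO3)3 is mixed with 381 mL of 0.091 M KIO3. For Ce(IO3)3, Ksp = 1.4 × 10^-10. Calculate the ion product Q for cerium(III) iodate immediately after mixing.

Q = 6.4 × 10^-9

Total volume = 363 + 381 = 744 mL.
[Ce^3+] = 1.3 × 10^-4 × (363/744) = 6.34 × 10^-5 M
[IO3^-] = 9.1 × 10^-2 × (381/744) = 4.66 x 10^-2 M
Ce(IO3)3(s) ⇌ Ce^3+ + 3 IO3^-, so Q = [Ce^3+][IO3^-]^3
Q = (6.34 × 10^-5)(4.66 × 10^-2)^3 = 6.4 × 10^-9
Q > Ksp, so Ce(IO3)3 will precipitate.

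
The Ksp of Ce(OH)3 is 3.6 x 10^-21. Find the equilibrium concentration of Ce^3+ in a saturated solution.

Ce(OH)3(s) ⇌ Ce^3+ + 3 OH^-
Ksp = [Ce^3+][OH^-]^3
Let s = molar solubility. Then [Ce^3+] = s and [OH^-] = 3s.
Ksp = s(3s)^3 = 27s^4
s^4 = 3.6 x 10^-21 / 27, so s = 3.40 × 10^-6 M
[Ce^3+] = s = 3.4 x 10^-6 M

[Ce^3+] ≈ 3.4 × 10^-6 M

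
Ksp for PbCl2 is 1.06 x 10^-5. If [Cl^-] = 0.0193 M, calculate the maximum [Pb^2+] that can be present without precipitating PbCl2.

PbCl2(s) <=> Pb^2+(aq) + 2 Cl^-(aq)
Ksp = [Pb^2+][Cl^-]^2
Precipitation begins when Q = Ksp. With [Cl^-] = 0.0193 M:
1.06 x 10^-5 = (0.0193)^2 × [Pb^2+]
[Pb^2+] = (1.06 x 10^-5 / 3.725 x 10^-4) = 2.85 × 10^-2 M

2.85 x 10^-2 M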